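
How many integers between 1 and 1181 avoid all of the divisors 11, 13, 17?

|div by 11|=107, |div by 13|=90, |div by 17|=69.
|div by 11&13|=8, |div by 11&17|=6, |div by 13&17|=5, |div by all|=0.
By inclusion-exclusion, divisible by at least one: 107+90+69-8-6-5+0 = 247.
Not divisible by any: 1181 - 247.

Final answer: 934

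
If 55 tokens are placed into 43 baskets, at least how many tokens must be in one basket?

By the pigeonhole principle: ceiling(55/43).

Final answer: 2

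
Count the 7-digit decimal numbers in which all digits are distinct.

First digit: 9 (not 0). Second: 9 (not first). Third: 8, etc.
Total: 9 x 9 x 8 x 7 x 6 x 5 x 4.

Final answer: 544320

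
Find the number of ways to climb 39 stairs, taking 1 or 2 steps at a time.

Let f(n) count the ways. The last step is size 1 or 2, so f(n) = f(n-1) + f(n-2) with f(1)=1, f(2)=2.
Computing successive values: f(1)=1, f(2)=2, f(3)=3, f(4)=5, f(5)=8, f(6)=13, f(7)=21, f(8)=34, f(9)=55, f(10)=89, f(11)=144, f(12)=233, f(13)=377, f(14)=610, f(15)=987, f(16)=1597, f(17)=2584, f(18)=4181, f(19)=6765, f(20)=10946, f(21)=17711, f(22)=28657, f(23)=46368, f(24)=75025, f(25)=121393, f(26)=196418, f(27)=317811, f(28)=514229, f(29)=832040, f(30)=1346269, f(31)=2178309, f(32)=3524578, f(33)=5702887, f(34)=9227465, f(35)=14930352, f(36)=24157817, f(37)=39088169, f(38)=63245986, f(39)=102334155.

Final answer: 102334155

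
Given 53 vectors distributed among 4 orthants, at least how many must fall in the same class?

By pigeonhole with 53 objects and 4 categories: ceiling(53/4).

Final answer: 14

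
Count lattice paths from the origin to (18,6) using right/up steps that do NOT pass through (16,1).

Total paths to (18,6): C(24,6) = 134596.
Paths through (16,1): C(17,1) x C(7,5) = 357.
Avoiding (16,1): 134596 - 357.

Final answer: 134239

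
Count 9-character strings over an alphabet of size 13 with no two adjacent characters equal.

Let g(n) count such strings. g(1) = 13, and each valid string of length n-1 extends in 12 ways (any symbol but the last), so g(n) = 12 g(n-1).
Total: g(9) = 13 x 12^8.

Final answer: 13 x 12^{8} = 5589762048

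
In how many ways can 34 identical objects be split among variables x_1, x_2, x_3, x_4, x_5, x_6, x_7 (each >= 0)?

Stars and bars with 34 stars and 6 bars:
C(34+7-1, 7-1) = C(40,6).

Final answer: C(40,6) = 3838380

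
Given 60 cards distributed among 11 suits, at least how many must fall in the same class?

By pigeonhole with 60 objects and 11 categories: ceiling(60/11).

Final answer: 6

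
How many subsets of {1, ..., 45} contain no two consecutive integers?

Let a(n) count such subsets of {1, ..., n}. Either n is excluded (a(n-1) ways) or n is included, forcing n-1 out (a(n-2) ways), so a(n) = a(n-1) + a(n-2) with a(1)=2, a(2)=3.
Iterating the recurrence: a(1)=2, a(2)=3, a(3)=5, a(4)=8, a(5)=13, a(6)=21, a(7)=34, a(8)=55, a(9)=89, a(10)=144, a(11)=233, a(12)=377, a(13)=610, a(14)=987, a(15)=1597, a(16)=2584, a(17)=4181, a(18)=6765, a(19)=10946, a(20)=17711, a(21)=28657, a(22)=46368, a(23)=75025, a(24)=121393, a(25)=196418, a(26)=317811, a(27)=514229, a(28)=832040, a(29)=1346269, a(30)=2178309, a(31)=3524578, a(32)=5702887, a(33)=9227465, a(34)=14930352, a(35)=24157817, a(36)=39088169, a(37)=63245986, a(38)=102334155, a(39)=165580141, a(40)=267914296, a(41)=433494437, a(42)=701408733, a(43)=1134903170, a(44)=1836311903, a(45)=2971215073.

Final answer: 2971215073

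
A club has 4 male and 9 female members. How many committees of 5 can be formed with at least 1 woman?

Sum over valid woman counts:
C(9,1)C(4,4) = 9
C(9,2)C(4,3) = 144
C(9,3)C(4,2) = 504
C(9,4)C(4,1) = 504
C(9,5)C(4,0) = 126
Total: 9 + 144 + 504 + 504 + 126.

Final answer: 1287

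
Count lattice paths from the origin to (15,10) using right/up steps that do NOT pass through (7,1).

Total paths to (15,10): C(25,10) = 3268760.
Paths through (7,1): C(8,1) x C(17,9) = 194480.
Avoiding (7,1): 3268760 - 194480.

Final answer: 3074280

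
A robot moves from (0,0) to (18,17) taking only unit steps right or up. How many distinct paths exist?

Each path has 18 right steps and 17 up steps in some order (35 steps total).
Choose which 17 of the 35 steps are up: C(35,17).

Final answer: C(35,17) = 4537567650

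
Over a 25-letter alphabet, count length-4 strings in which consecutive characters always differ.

Let g(n) count such strings. g(1) = 25, and each valid string of length n-1 extends in 24 ways (any symbol but the last), so g(n) = 24 g(n-1).
Total: g(4) = 25 x 24^3.

Final answer: 25 x 24^{3} = 345600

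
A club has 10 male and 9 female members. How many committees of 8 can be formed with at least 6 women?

Sum over valid woman counts:
C(9,6)C(10,2) = 3780
C(9,7)C(10,1) = 360
C(9,8)C(10,0) = 9
Total: 3780 + 360 + 9.

Final answer: 4149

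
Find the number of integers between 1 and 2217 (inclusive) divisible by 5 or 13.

Multiples of 5: 443. Multiples of 13: 170. Of both (lcm=65): 34.
By inclusion-exclusion: 443 + 170 - 34.

Final answer: 579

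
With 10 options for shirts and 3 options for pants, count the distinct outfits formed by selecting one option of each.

By the multiplication principle: 10 x 3.

Final answer: 30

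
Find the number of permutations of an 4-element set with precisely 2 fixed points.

Choose which 2 elements are fixed: C(4,2) = 6.
Derange the remaining 2 using D(j) = (j-1)(D(j-1) + D(j-2)), D(0)=1, D(1)=0: D(2)=1.
Total: 6 x 1.

Final answer: C(4,2) D(2) = 6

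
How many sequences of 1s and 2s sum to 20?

Let f(n) be the number of climbs. Removing the last move (1 or 2 steps) gives f(n) = f(n-1) + f(n-2); base cases f(1)=1, f(2)=2.
Iterating the recurrence: f(1)=1, f(2)=2, f(3)=3, f(4)=5, f(5)=8, f(6)=13, f(7)=21, f(8)=34, f(9)=55, f(10)=89, f(11)=144, f(12)=233, f(13)=377, f(14)=610, f(15)=987, f(16)=1597, f(17)=2584, f(18)=4181, f(19)=6765, f(20)=10946.

Final answer: 10946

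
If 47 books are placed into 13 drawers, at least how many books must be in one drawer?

By the pigeonhole principle: ceiling(47/13).

Final answer: 4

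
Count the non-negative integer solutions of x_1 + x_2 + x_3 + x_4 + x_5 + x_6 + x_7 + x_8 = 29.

Stars and bars with 29 stars and 7 bars:
C(29+8-1, 8-1) = C(36,7).

Final answer: C(36,7) = 8347680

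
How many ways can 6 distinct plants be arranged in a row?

The number of ways to arrange 6 distinct objects is 6!.

Final answer: 6! = 720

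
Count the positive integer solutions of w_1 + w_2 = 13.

Substitute w'_i = w_i - 1 (so w'_i >= 0). Then sum w'_i = 13 - 2 = 11.
Stars and bars: C(11+2-1, 2-1) = C(12,1).

Final answer: C(12,1) = 12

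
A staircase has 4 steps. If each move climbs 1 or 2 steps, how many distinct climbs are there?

Let f(n) count the ways. The last step is size 1 or 2, so f(n) = f(n-1) + f(n-2) with f(1)=1, f(2)=2.
Building up term by term: f(1)=1, f(2)=2, f(3)=3, f(4)=5.

Final answer: 5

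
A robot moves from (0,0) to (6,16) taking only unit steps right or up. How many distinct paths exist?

Each path has 6 right steps and 16 up steps in some order (22 steps total).
Choose which 16 of the 22 steps are up: C(22,16).

Final answer: C(22,16) = 74613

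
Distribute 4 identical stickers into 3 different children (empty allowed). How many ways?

Stars and bars: C(n+k-1, k-1) = C(6,2).

Final answer: C(6,2) = 15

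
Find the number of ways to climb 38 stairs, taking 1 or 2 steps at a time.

Let f(n) be the number of climbs. Removing the last move (1 or 2 steps) gives f(n) = f(n-1) + f(n-2); base cases f(1)=1, f(2)=2.
Computing successive values: f(1)=1, f(2)=2, f(3)=3, f(4)=5, f(5)=8, f(6)=13, f(7)=21, f(8)=34, f(9)=55, f(10)=89, f(11)=144, f(12)=233, f(13)=377, f(14)=610, f(15)=987, f(16)=1597, f(17)=2584, f(18)=4181, f(19)=6765, f(20)=10946, f(21)=17711, f(22)=28657, f(23)=46368, f(24)=75025, f(25)=121393, f(26)=196418, f(27)=317811, f(28)=514229, f(29)=832040, f(30)=1346269, f(31)=2178309, f(32)=3524578, f(33)=5702887, f(34)=9227465, f(35)=14930352, f(36)=24157817, f(37)=39088169, f(38)=63245986.

Final answer: 63245986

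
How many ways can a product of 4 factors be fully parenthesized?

This is counted by the nth Catalan number C_n. Here n = 4 - 1 = 3.
C_n = C(2n,n)/(n+1), so C_{3} = C(6,3)/4 = 20/4.

Final answer: C_{3} = 5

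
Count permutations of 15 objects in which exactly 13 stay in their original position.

Choose which 13 elements are fixed: C(15,13) = 105.
Derange the remaining 2 using D(j) = (j-1)(D(j-1) + D(j-2)), D(0)=1, D(1)=0: D(2)=1.
Total: 105 x 1.

Final answer: C(15,13) D(2) = 105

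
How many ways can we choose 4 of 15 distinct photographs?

C(15,4) = 15!/(4! x (15-4)!).

Final answer: C(15,4) = 1365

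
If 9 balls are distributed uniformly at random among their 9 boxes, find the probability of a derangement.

Derangements satisfy D(n) = (n-1)(D(n-1) + D(n-2)), starting from D(0)=1, D(1)=0.
Building up: D(2)=1, D(3)=2, D(4)=9, D(5)=44, D(6)=265, D(7)=1854, D(8)=14833, D(9)=133496.
Total arrangements: 9! = 362880.
Probability = D(9)/9! = 16687/45360.

Final answer: D(9)/9! = 133496/362880 = 0.367879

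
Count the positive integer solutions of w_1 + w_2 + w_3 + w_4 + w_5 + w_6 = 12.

Substitute w'_i = w_i - 1 (so w'_i >= 0). Then sum w'_i = 12 - 6 = 6.
Stars and bars: C(6+6-1, 6-1) = C(11,5).

Final answer: C(11,5) = 462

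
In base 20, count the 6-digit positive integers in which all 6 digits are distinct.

First digit: 19 (nonzero). Second: 19 (not first). Third: 18, etc.
Total: 19 x 19 x 18 x 17 x 16 x 15.

Final answer: 26511840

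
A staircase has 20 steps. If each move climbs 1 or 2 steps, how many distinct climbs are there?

Let f(n) be the number of climbs. Removing the last move (1 or 2 steps) gives f(n) = f(n-1) + f(n-2); base cases f(1)=1, f(2)=2.
Building up term by term: f(1)=1, f(2)=2, f(3)=3, f(4)=5, f(5)=8, f(6)=13, f(7)=21, f(8)=34, f(9)=55, f(10)=89, f(11)=144, f(12)=233, f(13)=377, f(14)=610, f(15)=987, f(16)=1597, f(17)=2584, f(18)=4181, f(19)=6765, f(20)=10946.

Final answer: 10946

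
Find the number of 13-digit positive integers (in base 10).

The leading digit cannot be 0 (9 options); the other 12 digits can be anything (10 options each).
Total: 9 x 10^12.

Final answer: 9000000000000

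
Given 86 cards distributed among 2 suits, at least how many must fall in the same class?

By pigeonhole with 86 objects and 2 categories: ceiling(86/2).

Final answer: 43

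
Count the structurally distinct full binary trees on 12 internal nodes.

This is a standard Catalan-number count: the answer is C_n. Here n = 12.
C_n = C(2n,n)/(n+1), so C_{12} = C(24,12)/13 = 2704156/13.

Final answer: C_{12} = 208012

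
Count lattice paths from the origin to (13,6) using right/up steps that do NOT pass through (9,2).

Total paths to (13,6): C(19,6) = 27132.
Paths through (9,2): C(11,2) x C(8,4) = 3850.
Avoiding (9,2): 27132 - 3850.

Final answer: 23282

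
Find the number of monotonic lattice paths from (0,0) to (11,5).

Each path has 11 right steps and 5 up steps in some order (16 steps total).
Choose which 5 of the 16 steps are up: C(16,5).

Final answer: C(16,5) = 4368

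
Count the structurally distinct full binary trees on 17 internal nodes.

This is a standard Catalan-number count: the answer is C_n. Here n = 17.
C_n = (2n)!/(n!(n+1)!), so C_{17} = 34!/(17! x 18!) = C(34,17)/18 = 2333606220/18.

Final answer: C_{17} = 129644790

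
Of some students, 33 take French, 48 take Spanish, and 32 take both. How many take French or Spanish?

|A union B| = |A| + |B| - |A intersect B| = 33 + 48 - 32.

Final answer: 49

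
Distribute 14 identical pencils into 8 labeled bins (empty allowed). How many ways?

Stars and bars: C(n+k-1, k-1) = C(21,7).

Final answer: C(21,7) = 116280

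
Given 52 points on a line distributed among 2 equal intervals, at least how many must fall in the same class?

By pigeonhole with 52 objects and 2 categories: ceiling(52/2).

Final answer: 26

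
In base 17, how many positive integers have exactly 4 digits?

These are the integers in [17^3, 17^4), so the count is 17^4 - 17^3 = 16 x 17^3.

Final answer: 78608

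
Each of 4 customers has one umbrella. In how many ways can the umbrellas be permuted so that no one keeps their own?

Derangements satisfy D(n) = (n-1)(D(n-1) + D(n-2)), starting from D(0)=1, D(1)=0.
D(2) = 1 x (0 + 1) = 1
D(3) = 2 x (1 + 0) = 2
D(4) = 3 x (D(3) + D(2)) = 3 x (2 + 1)

Final answer: D(4) = 9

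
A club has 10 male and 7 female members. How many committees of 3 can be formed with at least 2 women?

Sum over valid woman counts:
C(7,2)C(10,1) = 210
C(7,3)C(10,0) = 35
Total: 210 + 35.

Final answer: 245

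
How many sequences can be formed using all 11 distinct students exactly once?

The number of ways to arrange 11 distinct objects is 11!.

Final answer: 11! = 39916800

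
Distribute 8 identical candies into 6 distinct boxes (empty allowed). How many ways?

Stars and bars: C(n+k-1, k-1) = C(13,5).

Final answer: C(13,5) = 1287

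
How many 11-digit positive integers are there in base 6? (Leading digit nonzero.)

These are the integers in [6^10, 6^11), so the count is 6^11 - 6^10 = 5 x 6^10.

Final answer: 302330880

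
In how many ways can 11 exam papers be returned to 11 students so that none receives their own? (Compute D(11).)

Use the recurrence D(n) = (n-1)(D(n-1) + D(n-2)) with D(0)=1, D(1)=0.
D(2) = 1 x (0 + 1) = 1
D(3) = 2 x (1 + 0) = 2
D(4) = 3 x (2 + 1) = 9
D(5) = 4 x (9 + 2) = 44
D(6) = 5 x (44 + 9) = 265
D(7) = 6 x (265 + 44) = 1854
D(8) = 7 x (1854 + 265) = 14833
D(9) = 8 x (14833 + 1854) = 133496
D(10) = 9 x (133496 + 14833) = 1334961
D(11) = 10 x (D(10) + D(9)) = 10 x (1334961 + 133496)

Final answer: D(11) = 14684570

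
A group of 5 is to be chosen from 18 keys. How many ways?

C(18,5) = 18!/(5! x (18-5)!).

Final answer: C(18,5) = 8568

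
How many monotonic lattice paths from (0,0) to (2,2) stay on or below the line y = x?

Total monotonic paths to (2,2): C(4,2) = 6.
A path is bad iff it touches y = x + 1; reflecting its initial segment maps bad paths bijectively onto all paths to (1,3), of which there are C(4,3) = 4.
Valid Dyck paths: 6 - 4.
(This is the Catalan number C_{2}.)

Final answer: C_{2} = 2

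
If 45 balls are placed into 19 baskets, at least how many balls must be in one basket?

By the pigeonhole principle: ceiling(45/19).

Final answer: 3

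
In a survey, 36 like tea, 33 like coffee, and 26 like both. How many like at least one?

|A union B| = |A| + |B| - |A intersect B| = 36 + 33 - 26.

Final answer: 43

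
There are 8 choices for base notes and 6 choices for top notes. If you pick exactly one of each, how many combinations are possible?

By the multiplication principle: 8 x 6.

Final answer: 48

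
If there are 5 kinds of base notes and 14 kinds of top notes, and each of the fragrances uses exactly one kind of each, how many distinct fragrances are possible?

By the multiplication principle: 5 x 14.

Final answer: 70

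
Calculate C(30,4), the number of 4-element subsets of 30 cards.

C(30,4) = 30!/(4! x 26!).

Final answer: \binom{30}{4} = 27405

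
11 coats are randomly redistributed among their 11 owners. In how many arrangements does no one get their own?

Derangements satisfy D(n) = (n-1)(D(n-1) + D(n-2)), starting from D(0)=1, D(1)=0.
D(2) = 1 x (0 + 1) = 1
D(3) = 2 x (1 + 0) = 2
D(4) = 3 x (2 + 1) = 9
D(5) = 4 x (9 + 2) = 44
D(6) = 5 x (44 + 9) = 265
D(7) = 6 x (265 + 44) = 1854
D(8) = 7 x (1854 + 265) = 14833
D(9) = 8 x (14833 + 1854) = 133496
D(10) = 9 x (133496 + 14833) = 1334961
D(11) = 10 x (D(10) + D(9)) = 10 x (1334961 + 133496)

Final answer: D(11) = 14684570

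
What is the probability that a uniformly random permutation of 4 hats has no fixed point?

Derangements satisfy D(n) = (n-1)(D(n-1) + D(n-2)), starting from D(0)=1, D(1)=0.
Building up: D(2)=1, D(3)=2, D(4)=9.
Total arrangements: 4! = 24.
Probability = D(4)/4! = 3/8.

Final answer: D(4)/4! = 9/24 = 0.375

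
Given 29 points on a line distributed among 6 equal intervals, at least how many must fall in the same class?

By pigeonhole with 29 objects and 6 categories: ceiling(29/6).

Final answer: 5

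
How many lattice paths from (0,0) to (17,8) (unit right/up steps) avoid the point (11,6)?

Total paths to (17,8): C(25,8) = 1081575.
Paths through (11,6): C(17,6) x C(8,2) = 346528.
Avoiding (11,6): 1081575 - 346528.

Final answer: 735047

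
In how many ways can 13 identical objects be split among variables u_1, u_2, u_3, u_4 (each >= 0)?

Stars and bars with 13 stars and 3 bars:
C(13+4-1, 4-1) = C(16,3).

Final answer: C(16,3) = 560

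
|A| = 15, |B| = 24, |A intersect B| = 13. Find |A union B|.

|A union B| = |A| + |B| - |A intersect B| = 15 + 24 - 13.

Final answer: 26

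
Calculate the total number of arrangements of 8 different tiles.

The number of ways to arrange 8 distinct objects is 8!.

Final answer: 8! = 40320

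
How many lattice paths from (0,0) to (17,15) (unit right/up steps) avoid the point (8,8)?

Total paths to (17,15): C(32,15) = 565722720.
Paths through (8,8): C(16,8) x C(16,7) = 147232800.
Avoiding (8,8): 565722720 - 147232800.

Final answer: 418489920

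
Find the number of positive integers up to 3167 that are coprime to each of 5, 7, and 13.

|div by 5|=633, |div by 7|=452, |div by 13|=243.
|div by 5&7|=90, |div by 5&13|=48, |div by 7&13|=34, |div by all|=6.
By inclusion-exclusion, divisible by at least one: 633+452+243-90-48-34+6 = 1162.
Not divisible by any: 3167 - 1162.

Final answer: 2005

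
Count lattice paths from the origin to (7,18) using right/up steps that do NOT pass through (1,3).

Total paths to (7,18): C(25,18) = 480700.
Paths through (1,3): C(4,3) x C(21,15) = 217056.
Avoiding (1,3): 480700 - 217056.

Final answer: 263644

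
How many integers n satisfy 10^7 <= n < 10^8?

First digit: 9 choices (1-9). Each of the remaining 7 digits: 10 choices.
Total: 9 x 10^7.

Final answer: 90000000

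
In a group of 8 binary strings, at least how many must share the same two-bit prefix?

There are 4 possible values for two-bit prefix. With 8 binary strings and 4 categories, by pigeonhole: ceiling(8/4).

Final answer: 2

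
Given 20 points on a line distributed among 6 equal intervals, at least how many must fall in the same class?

By pigeonhole with 20 objects and 6 categories: ceiling(20/6).

Final answer: 4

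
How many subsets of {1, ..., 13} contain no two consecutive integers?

Condition on whether n belongs to the subset: if not, any valid subset of {1, ..., n-1} works (a(n-1)); if so, n-1 is excluded and the rest is a valid subset of {1, ..., n-2} (a(n-2)). Hence a(n) = a(n-1) + a(n-2), a(1)=2, a(2)=3.
Computing successive values: a(1)=2, a(2)=3, a(3)=5, a(4)=8, a(5)=13, a(6)=21, a(7)=34, a(8)=55, a(9)=89, a(10)=144, a(11)=233, a(12)=377, a(13)=610.

Final answer: 610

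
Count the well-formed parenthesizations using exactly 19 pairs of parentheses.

The structures are counted by the Catalan number C_n. Here n = 19 (pairs).
C_n = C(2n,n) - C(2n,n+1), so C_{19} = C(38,19) - C(38,20) = 35345263800 - 33578000610.

Final answer: C_{19} = 1767263190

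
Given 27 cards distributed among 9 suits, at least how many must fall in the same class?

By pigeonhole with 27 objects and 9 categories: ceiling(27/9).

Final answer: 3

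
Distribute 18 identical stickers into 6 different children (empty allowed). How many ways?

Stars and bars: C(n+k-1, k-1) = C(23,5).

Final answer: C(23,5) = 33649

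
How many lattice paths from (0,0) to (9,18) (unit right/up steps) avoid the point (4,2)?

Total paths to (9,18): C(27,18) = 4686825.
Paths through (4,2): C(6,2) x C(21,16) = 305235.
Avoiding (4,2): 4686825 - 305235.

Final answer: 4381590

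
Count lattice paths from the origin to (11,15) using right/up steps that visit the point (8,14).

Paths (0,0)->(8,14): C(22,14) = 319770.
Paths (8,14)->(11,15): C(4,1) = 4.
By multiplication principle: 319770 x 4.

Final answer: 1279080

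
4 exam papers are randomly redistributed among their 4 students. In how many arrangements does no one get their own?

D(n) = (n-1)(D(n-1) + D(n-2)), D(0)=1, D(1)=0.
D(2) = 1 x (0 + 1) = 1
D(3) = 2 x (1 + 0) = 2
D(4) = 3 x (D(3) + D(2)) = 3 x (2 + 1)

Final answer: D(4) = 9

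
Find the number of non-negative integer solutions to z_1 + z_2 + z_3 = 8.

Stars and bars with 8 stars and 2 bars:
C(8+3-1, 3-1) = C(10,2).

Final answer: C(10,2) = 45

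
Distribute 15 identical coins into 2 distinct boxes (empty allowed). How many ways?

Stars and bars: C(n+k-1, k-1) = C(16,1).

Final answer: C(16,1) = 16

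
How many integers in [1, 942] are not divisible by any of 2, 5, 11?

|div by 2|=471, |div by 5|=188, |div by 11|=85.
|div by 2&5|=94, |div by 2&11|=42, |div by 5&11|=17, |div by all|=8.
By inclusion-exclusion, divisible by at least one: 471+188+85-94-42-17+8 = 599.
Not divisible by any: 942 - 599.

Final answer: 343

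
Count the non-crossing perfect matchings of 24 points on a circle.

This is a standard Catalan-number count: the answer is C_n. Here n = 24/2 = 12.
C_n = C(2n,n)/(n+1), so C_{12} = C(24,12)/13 = 2704156/13.

Final answer: C_{12} = 208012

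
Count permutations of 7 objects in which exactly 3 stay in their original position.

Choose which 3 elements are fixed: C(7,3) = 35.
Derange the remaining 4 using D(j) = (j-1)(D(j-1) + D(j-2)), D(0)=1, D(1)=0: D(2)=1, D(3)=2, D(4)=9.
Total: 35 x 9.

Final answer: C(7,3) D(4) = 315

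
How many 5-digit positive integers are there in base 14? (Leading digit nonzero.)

In base 14, the leading digit has 13 choices (1..13); each of the remaining 4 digits has 14 choices.
Total: 13 x 14^4.

Final answer: 499408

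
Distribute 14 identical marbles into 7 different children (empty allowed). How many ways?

Stars and bars: C(n+k-1, k-1) = C(20,6).

Final answer: C(20,6) = 38760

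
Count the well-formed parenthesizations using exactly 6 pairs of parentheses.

This is a standard Catalan-number count: the answer is C_n. Here n = 6 (pairs).
C_n = C(2n,n)/(n+1), so C_{6} = C(12,6)/7 = 924/7.

Final answer: C_{6} = 132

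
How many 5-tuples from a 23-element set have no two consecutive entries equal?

Let g(n) count such strings. g(1) = 23, and each valid string of length n-1 extends in 22 ways (any symbol but the last), so g(n) = 22 g(n-1).
Total: g(5) = 23 x 22^4.

Final answer: 23 x 22^{4} = 5387888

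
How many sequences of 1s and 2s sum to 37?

Let f(n) count the ways. The last step is size 1 or 2, so f(n) = f(n-1) + f(n-2) with f(1)=1, f(2)=2.
Computing successive values: f(1)=1, f(2)=2, f(3)=3, f(4)=5, f(5)=8, f(6)=13, f(7)=21, f(8)=34, f(9)=55, f(10)=89, f(11)=144, f(12)=233, f(13)=377, f(14)=610, f(15)=987, f(16)=1597, f(17)=2584, f(18)=4181, f(19)=6765, f(20)=10946, f(21)=17711, f(22)=28657, f(23)=46368, f(24)=75025, f(25)=121393, f(26)=196418, f(27)=317811, f(28)=514229, f(29)=832040, f(30)=1346269, f(31)=2178309, f(32)=3524578, f(33)=5702887, f(34)=9227465, f(35)=14930352, f(36)=24157817, f(37)=39088169.

Final answer: 39088169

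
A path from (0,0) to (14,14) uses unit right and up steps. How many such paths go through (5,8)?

Paths (0,0)->(5,8): C(13,8) = 1287.
Paths (5,8)->(14,14): C(15,6) = 5005.
By multiplication principle: 1287 x 5005.

Final answer: 6441435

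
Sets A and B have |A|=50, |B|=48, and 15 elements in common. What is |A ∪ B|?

|A union B| = |A| + |B| - |A intersect B| = 50 + 48 - 15.

Final answer: 83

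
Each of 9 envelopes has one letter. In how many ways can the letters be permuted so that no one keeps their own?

Use the recurrence D(n) = (n-1)(D(n-1) + D(n-2)) with D(0)=1, D(1)=0.
D(2) = 1 x (0 + 1) = 1
D(3) = 2 x (1 + 0) = 2
D(4) = 3 x (2 + 1) = 9
D(5) = 4 x (9 + 2) = 44
D(6) = 5 x (44 + 9) = 265
D(7) = 6 x (265 + 44) = 1854
D(8) = 7 x (1854 + 265) = 14833
D(9) = 8 x (D(8) + D(7)) = 8 x (14833 + 1854)

Final answer: D(9) = 133496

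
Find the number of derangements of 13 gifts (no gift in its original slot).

Derangements satisfy D(n) = (n-1)(D(n-1) + D(n-2)), starting from D(0)=1, D(1)=0.
D(2) = 1 x (0 + 1) = 1
D(3) = 2 x (1 + 0) = 2
D(4) = 3 x (2 + 1) = 9
D(5) = 4 x (9 + 2) = 44
D(6) = 5 x (44 + 9) = 265
D(7) = 6 x (265 + 44) = 1854
D(8) = 7 x (1854 + 265) = 14833
D(9) = 8 x (14833 + 1854) = 133496
D(10) = 9 x (133496 + 14833) = 1334961
D(11) = 10 x (1334961 + 133496) = 14684570
D(12) = 11 x (14684570 + 1334961) = 176214841
D(13) = 12 x (D(12) + D(11)) = 12 x (176214841 + 14684570)

Final answer: D(13) = 2290792932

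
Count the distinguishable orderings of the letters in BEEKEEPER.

Letters (B:1, E:5, K:1, P:1, R:1). Total letters: 9.
Permutations = 9!/(5!).

Final answer: 3024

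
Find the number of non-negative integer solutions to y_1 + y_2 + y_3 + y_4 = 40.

Stars and bars with 40 stars and 3 bars:
C(40+4-1, 4-1) = C(43,3).

Final answer: C(43,3) = 12341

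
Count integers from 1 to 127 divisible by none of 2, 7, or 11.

|div by 2|=63, |div by 7|=18, |div by 11|=11.
|div by 2&7|=9, |div by 2&11|=5, |div by 7&11|=1, |div by all|=0.
By inclusion-exclusion, divisible by at least one: 63+18+11-9-5-1+0 = 77.
Not divisible by any: 127 - 77.

Final answer: 50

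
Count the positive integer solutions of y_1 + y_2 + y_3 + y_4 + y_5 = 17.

Substitute y'_i = y_i - 1 (so y'_i >= 0). Then sum y'_i = 17 - 5 = 12.
Stars and bars: C(12+5-1, 5-1) = C(16,4).

Final answer: C(16,4) = 1820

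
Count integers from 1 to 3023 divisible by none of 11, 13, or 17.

|div by 11|=274, |div by 13|=232, |div by 17|=177.
|div by 11&13|=21, |div by 11&17|=16, |div by 13&17|=13, |div by all|=1.
By inclusion-exclusion, divisible by at least one: 274+232+177-21-16-13+1 = 634.
Not divisible by any: 3023 - 634.

Final answer: 2389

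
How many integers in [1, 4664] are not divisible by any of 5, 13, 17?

|div by 5|=932, |div by 13|=358, |div by 17|=274.
|div by 5&13|=71, |div by 5&17|=54, |div by 13&17|=21, |div by all|=4.
By inclusion-exclusion, divisible by at least one: 932+358+274-71-54-21+4 = 1422.
Not divisible by any: 4664 - 1422.

Final answer: 3242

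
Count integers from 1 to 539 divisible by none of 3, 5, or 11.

|div by 3|=179, |div by 5|=107, |div by 11|=49.
|div by 3&5|=35, |div by 3&11|=16, |div by 5&11|=9, |div by all|=3.
By inclusion-exclusion, divisible by at least one: 179+107+49-35-16-9+3 = 278.
Not divisible by any: 539 - 278.

Final answer: 261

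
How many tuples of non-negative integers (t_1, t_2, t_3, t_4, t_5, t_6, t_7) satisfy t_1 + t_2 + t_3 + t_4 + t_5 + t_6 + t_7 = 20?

Stars and bars with 20 stars and 6 bars:
C(20+7-1, 7-1) = C(26,6).

Final answer: C(26,6) = 230230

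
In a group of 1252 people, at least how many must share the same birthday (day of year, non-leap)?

There are 365 possible values for birthday (day of year, non-leap). With 1252 people and 365 categories, by pigeonhole: ceiling(1252/365).

Final answer: 4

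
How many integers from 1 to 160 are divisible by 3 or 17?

Multiples of 3: 53. Multiples of 17: 9. Of both (lcm=51): 3.
By inclusion-exclusion: 53 + 9 - 3.

Final answer: 59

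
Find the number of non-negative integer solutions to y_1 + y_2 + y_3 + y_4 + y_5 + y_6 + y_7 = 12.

Stars and bars with 12 stars and 6 bars:
C(12+7-1, 7-1) = C(18,6).

Final answer: C(18,6) = 18564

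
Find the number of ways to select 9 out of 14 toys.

C(14,9) = 14!/(9! x 5!).

Final answer: \binom{14}{9} = 2002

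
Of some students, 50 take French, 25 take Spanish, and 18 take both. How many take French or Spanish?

|A union B| = |A| + |B| - |A intersect B| = 50 + 25 - 18.

Final answer: 57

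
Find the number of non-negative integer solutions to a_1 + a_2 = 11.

Stars and bars with 11 stars and 1 bars:
C(11+2-1, 2-1) = C(12,1).

Final answer: C(12,1) = 12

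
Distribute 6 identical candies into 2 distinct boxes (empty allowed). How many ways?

Stars and bars: C(n+k-1, k-1) = C(7,1).

Final answer: C(7,1) = 7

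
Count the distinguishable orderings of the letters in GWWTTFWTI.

Letters (F:1, G:1, I:1, T:3, W:3). Total letters: 9.
Permutations = 9!/(3! x 3!).

Final answer: 10080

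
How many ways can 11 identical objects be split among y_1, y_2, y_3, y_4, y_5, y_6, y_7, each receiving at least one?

Substitute y'_i = y_i - 1 (so y'_i >= 0). Then sum y'_i = 11 - 7 = 4.
Stars and bars: C(4+7-1, 7-1) = C(10,6).

Final answer: C(10,6) = 210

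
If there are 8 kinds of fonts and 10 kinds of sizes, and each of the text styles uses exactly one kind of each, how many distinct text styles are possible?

By the multiplication principle: 8 x 10.

Final answer: 80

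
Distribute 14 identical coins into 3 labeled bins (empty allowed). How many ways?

Stars and bars: C(n+k-1, k-1) = C(16,2).

Final answer: C(16,2) = 120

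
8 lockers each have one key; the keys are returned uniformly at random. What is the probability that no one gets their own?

Use the recurrence D(n) = (n-1)(D(n-1) + D(n-2)) with D(0)=1, D(1)=0.
Building up: D(2)=1, D(3)=2, D(4)=9, D(5)=44, D(6)=265, D(7)=1854, D(8)=14833.
Total arrangements: 8! = 40320.
Probability = D(8)/8! = 2119/5760.

Final answer: D(8)/8! = 14833/40320 = 0.367882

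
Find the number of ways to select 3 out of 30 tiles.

C(30,3) = 30!/(3! x 27!).

Final answer: \binom{30}{3} = 4060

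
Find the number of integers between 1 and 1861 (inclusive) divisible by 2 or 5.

Multiples of 2: 930. Multiples of 5: 372. Of both (lcm=10): 186.
By inclusion-exclusion: 930 + 372 - 186.

Final answer: 1116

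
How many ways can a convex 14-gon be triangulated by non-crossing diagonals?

This is a standard Catalan-number count: the answer is C_n. Here n = 14 - 2 = 12.
C_n = C(2n,n) - C(2n,n+1), so C_{12} = C(24,12) - C(24,13) = 2704156 - 2496144.

Final answer: C_{12} = 208012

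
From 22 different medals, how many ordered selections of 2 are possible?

P(22,2) = 22!/(22-2)! = 22!/20!.

Final answer: P(22,2) = 462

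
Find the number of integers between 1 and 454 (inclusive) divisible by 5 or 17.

Multiples of 5: 90. Multiples of 17: 26. Of both (lcm=85): 5.
By inclusion-exclusion: 90 + 26 - 5.

Final answer: 111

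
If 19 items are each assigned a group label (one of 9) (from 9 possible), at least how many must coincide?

There are 9 possible values for group label (one of 9). With 19 items and 9 categories, by pigeonhole: ceiling(19/9).

Final answer: 3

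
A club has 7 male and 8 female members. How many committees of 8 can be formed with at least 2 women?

Sum over valid woman counts:
C(8,2)C(7,6) = 196
C(8,3)C(7,5) = 1176
C(8,4)C(7,4) = 2450
C(8,5)C(7,3) = 1960
C(8,6)C(7,2) = 588
C(8,7)C(7,1) = 56
C(8,8)C(7,0) = 1
Total: 196 + 1176 + 2450 + 1960 + 588 + 56 + 1.

Final answer: 6427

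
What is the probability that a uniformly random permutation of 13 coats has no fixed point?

D(n) = (n-1)(D(n-1) + D(n-2)), D(0)=1, D(1)=0.
Building up: D(2)=1, D(3)=2, D(4)=9, D(5)=44, D(6)=265, D(7)=1854, D(8)=14833, D(9)=133496, D(10)=1334961, D(11)=14684570, D(12)=176214841, D(13)=2290792932.
Total arrangements: 13! = 6227020800.
Probability = D(13)/13! = 63633137/172972800.

Final answer: D(13)/13! = 2290792932/6227020800 = 0.367879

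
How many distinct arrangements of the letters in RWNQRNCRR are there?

Letters (C:1, N:2, Q:1, R:4, W:1). Total letters: 9.
Permutations = 9!/(4! x 2!).

Final answer: 7560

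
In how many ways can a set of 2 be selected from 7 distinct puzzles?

C(7,2) = 7!/(2! x (7-2)!).

Final answer: C(7,2) = 21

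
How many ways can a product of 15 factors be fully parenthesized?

This is a standard Catalan-number count: the answer is C_n. Here n = 15 - 1 = 14.
Using C_0 = 1 and C_(k+1) = C_k x 2(2k+1)/(k+2), build up term by term: C_1=1, C_2=2, C_3=5, C_4=14, C_5=42, C_6=132, C_7=429, C_8=1430, C_9=4862, C_10=16796, C_11=58786, C_12=208012, C_13=742900, C_14=2674440.

Final answer: C_{14} = 2674440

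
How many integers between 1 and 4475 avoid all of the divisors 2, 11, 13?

|div by 2|=2237, |div by 11|=406, |div by 13|=344.
|div by 2&11|=203, |div by 2&13|=172, |div by 11&13|=31, |div by all|=15.
By inclusion-exclusion, divisible by at least one: 2237+406+344-203-172-31+15 = 2596.
Not divisible by any: 4475 - 2596.

Final answer: 1879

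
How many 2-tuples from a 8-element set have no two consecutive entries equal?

First character: 8 choices. Each subsequent: 7 choices (must differ from the previous one).
Total: 8 x 7^1.

Final answer: 8 x 7^{1} = 56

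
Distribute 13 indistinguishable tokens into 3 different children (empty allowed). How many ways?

Stars and bars: C(n+k-1, k-1) = C(15,2).

Final answer: C(15,2) = 105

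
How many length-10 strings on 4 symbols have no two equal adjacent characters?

Let g(n) count such strings. g(1) = 4, and each valid string of length n-1 extends in 3 ways (any symbol but the last), so g(n) = 3 g(n-1).
Total: g(10) = 4 x 3^9.

Final answer: 4 x 3^{9} = 78732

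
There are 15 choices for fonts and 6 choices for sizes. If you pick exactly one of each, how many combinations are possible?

By the multiplication principle: 15 x 6.

Final answer: 90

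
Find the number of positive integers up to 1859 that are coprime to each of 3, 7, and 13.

|div by 3|=619, |div by 7|=265, |div by 13|=143.
|div by 3&7|=88, |div by 3&13|=47, |div by 7&13|=20, |div by all|=6.
By inclusion-exclusion, divisible by at least one: 619+265+143-88-47-20+6 = 878.
Not divisible by any: 1859 - 878.

Final answer: 981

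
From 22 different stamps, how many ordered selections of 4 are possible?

P(22,4) = 22!/(22-4)! = 22!/18!.

Final answer: P(22,4) = 175560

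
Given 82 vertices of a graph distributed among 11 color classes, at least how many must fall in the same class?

By pigeonhole with 82 objects and 11 categories: ceiling(82/11).

Final answer: 8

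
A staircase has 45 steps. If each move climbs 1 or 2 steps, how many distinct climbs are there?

Condition on the final move: it is a 1-step (f(n-1) ways to get there) or a 2-step (f(n-2) ways), so f(n) = f(n-1) + f(n-2), with f(1)=1, f(2)=2.
Building up term by term: f(1)=1, f(2)=2, f(3)=3, f(4)=5, f(5)=8, f(6)=13, f(7)=21, f(8)=34, f(9)=55, f(10)=89, f(11)=144, f(12)=233, f(13)=377, f(14)=610, f(15)=987, f(16)=1597, f(17)=2584, f(18)=4181, f(19)=6765, f(20)=10946, f(21)=17711, f(22)=28657, f(23)=46368, f(24)=75025, f(25)=121393, f(26)=196418, f(27)=317811, f(28)=514229, f(29)=832040, f(30)=1346269, f(31)=2178309, f(32)=3524578, f(33)=5702887, f(34)=9227465, f(35)=14930352, f(36)=24157817, f(37)=39088169, f(38)=63245986, f(39)=102334155, f(40)=165580141, f(41)=267914296, f(42)=433494437, f(43)=701408733, f(44)=1134903170, f(45)=1836311903.

Final answer: 1836311903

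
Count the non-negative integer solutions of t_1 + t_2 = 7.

Stars and bars with 7 stars and 1 bars:
C(7+2-1, 2-1) = C(8,1).

Final answer: C(8,1) = 8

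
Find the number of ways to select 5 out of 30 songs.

C(30,5) = 30!/(5! x 25!).

Final answer: \binom{30}{5} = 142506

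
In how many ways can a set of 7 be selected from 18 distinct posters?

C(18,7) = 18!/(7! x (18-7)!).

Final answer: C(18,7) = 31824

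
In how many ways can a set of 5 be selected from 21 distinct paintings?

C(21,5) = 21!/(5! x 16!).

Final answer: \binom{21}{5} = 20349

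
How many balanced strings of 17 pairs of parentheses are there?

The structures are counted by the Catalan number C_n. Here n = 17 (pairs).
C_n = C(2n,n) - C(2n,n+1), so C_{17} = C(34,17) - C(34,18) = 2333606220 - 2203961430.

Final answer: C_{17} = 129644790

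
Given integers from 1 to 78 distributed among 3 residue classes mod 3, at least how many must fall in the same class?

By pigeonhole with 78 objects and 3 categories: ceiling(78/3).

Final answer: 26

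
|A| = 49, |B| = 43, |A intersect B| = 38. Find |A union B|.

|A union B| = |A| + |B| - |A intersect B| = 49 + 43 - 38.

Final answer: 54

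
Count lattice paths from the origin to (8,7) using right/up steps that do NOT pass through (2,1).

Total paths to (8,7): C(15,7) = 6435.
Paths through (2,1): C(3,1) x C(12,6) = 2772.
Avoiding (2,1): 6435 - 2772.

Final answer: 3663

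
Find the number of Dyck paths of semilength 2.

Total monotonic paths to (2,2): C(4,2) = 6.
A path is bad iff it touches y = x + 1; reflecting its initial segment maps bad paths bijectively onto all paths to (1,3), of which there are C(4,3) = 4.
Valid Dyck paths: 6 - 4.
(This is the Catalan number C_{2}.)

Final answer: C_{2} = 2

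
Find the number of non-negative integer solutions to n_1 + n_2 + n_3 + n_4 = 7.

Stars and bars with 7 stars and 3 bars:
C(7+4-1, 4-1) = C(10,3).

Final answer: C(10,3) = 120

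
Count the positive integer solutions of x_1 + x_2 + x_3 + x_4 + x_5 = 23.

Substitute x'_i = x_i - 1 (so x'_i >= 0). Then sum x'_i = 23 - 5 = 18.
Stars and bars: C(18+5-1, 5-1) = C(22,4).

Final answer: C(22,4) = 7315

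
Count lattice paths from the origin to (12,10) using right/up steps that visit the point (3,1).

Paths (0,0)->(3,1): C(4,1) = 4.
Paths (3,1)->(12,10): C(18,9) = 48620.
By multiplication principle: 4 x 48620.

Final answer: 194480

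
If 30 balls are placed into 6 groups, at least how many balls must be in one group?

By the pigeonhole principle: ceiling(30/6).

Final answer: 5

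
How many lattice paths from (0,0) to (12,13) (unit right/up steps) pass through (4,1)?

Paths (0,0)->(4,1): C(5,1) = 5.
Paths (4,1)->(12,13): C(20,12) = 125970.
By multiplication principle: 5 x 125970.

Final answer: 629850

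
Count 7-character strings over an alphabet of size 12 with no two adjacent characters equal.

First character: 12 choices. Each subsequent: 11 choices (must differ from the previous one).
Total: 12 x 11^6.

Final answer: 12 x 11^{6} = 21258732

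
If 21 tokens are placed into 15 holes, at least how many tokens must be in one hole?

By the pigeonhole principle: ceiling(21/15).

Final answer: 2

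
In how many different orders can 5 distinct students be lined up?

The number of ways to arrange 5 distinct objects is 5!.

Final answer: 5! = 120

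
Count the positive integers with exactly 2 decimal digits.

The leading digit cannot be 0 (9 options); the other 1 digit can be anything (10 options each).
Total: 9 x 10^1.

Final answer: 90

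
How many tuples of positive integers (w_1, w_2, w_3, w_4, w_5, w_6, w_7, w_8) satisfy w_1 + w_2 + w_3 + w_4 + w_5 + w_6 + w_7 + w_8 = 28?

Substitute w'_i = w_i - 1 (so w'_i >= 0). Then sum w'_i = 28 - 8 = 20.
Stars and bars: C(20+8-1, 8-1) = C(27,7).

Final answer: C(27,7) = 888030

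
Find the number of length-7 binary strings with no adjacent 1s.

A valid string ends in 0 (append to any length-(n-1) valid string) or in 01 (append to any length-(n-2) valid string), so a(n) = a(n-1) + a(n-2) with a(1)=2, a(2)=3.
Computing successive values: a(1)=2, a(2)=3, a(3)=5, a(4)=8, a(5)=13, a(6)=21, a(7)=34.

Final answer: 34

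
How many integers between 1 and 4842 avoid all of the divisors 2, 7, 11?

|div by 2|=2421, |div by 7|=691, |div by 11|=440.
|div by 2&7|=345, |div by 2&11|=220, |div by 7&11|=62, |div by all|=31.
By inclusion-exclusion, divisible by at least one: 2421+691+440-345-220-62+31 = 2956.
Not divisible by any: 4842 - 2956.

Final answer: 1886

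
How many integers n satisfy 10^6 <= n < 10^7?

First digit: 9 choices (1-9). Each of the remaining 6 digits: 10 choices.
Total: 9 x 10^6.

Final answer: 9000000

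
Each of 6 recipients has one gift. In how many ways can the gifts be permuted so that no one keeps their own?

Use the recurrence D(n) = (n-1)(D(n-1) + D(n-2)) with D(0)=1, D(1)=0.
D(2) = 1 x (0 + 1) = 1
D(3) = 2 x (1 + 0) = 2
D(4) = 3 x (2 + 1) = 9
D(5) = 4 x (9 + 2) = 44
D(6) = 5 x (D(5) + D(4)) = 5 x (44 + 9)

Final answer: D(6) = 265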